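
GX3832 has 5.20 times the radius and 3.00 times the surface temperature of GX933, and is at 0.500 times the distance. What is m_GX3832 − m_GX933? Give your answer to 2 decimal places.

L_GX3832/L_GX933 = (5.20)²(3.00)⁴ = 2190.
F_GX3832/F_GX933 = (L_GX3832/L_GX933)/(d_GX3832/d_GX933)² = 2190/0.2500 = 8761.
m_GX3832 − m_GX933 = −2.5 log₁₀(8761) = -9.86.

-9.86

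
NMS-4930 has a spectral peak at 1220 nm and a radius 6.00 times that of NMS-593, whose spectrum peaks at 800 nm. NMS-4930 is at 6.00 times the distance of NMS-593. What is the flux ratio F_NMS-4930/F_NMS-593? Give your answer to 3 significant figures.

Wien's law: T_NMS-4930/T_NMS-593 = λ_NMS-593/λ_NMS-4930 = 800/1220 = 0.6557.
L_NMS-4930/L_NMS-593 = (R_NMS-4930/R_NMS-593)²(T_NMS-4930/T_NMS-593)⁴ = (6.00)²(0.6557)⁴ = 6.656.
F_NMS-4930/F_NMS-593 = (L_NMS-4930/L_NMS-593)/(d_NMS-4930/d_NMS-593)² = 6.656/(6.00)² = 0.1849.

0.185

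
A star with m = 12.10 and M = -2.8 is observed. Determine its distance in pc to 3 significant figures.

9.55×10^3 pc

m − M = 5 log₁₀(d/10 pc)
12.10 − (-2.8) = 14.90 = 5 log₁₀(d/10)
d = 10 × 10^(14.90/5) = 10 × 10^2.980 = 9550 pc.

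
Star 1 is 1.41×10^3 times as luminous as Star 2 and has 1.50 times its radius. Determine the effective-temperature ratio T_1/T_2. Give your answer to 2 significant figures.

L ∝ R²T⁴ gives T ∝ (L/R²)^(1/4), so
T_1/T_2 = (1.41×10^3 / 1.50²)^(1/4) = (626.7)^(1/4) = 5.003.

5.0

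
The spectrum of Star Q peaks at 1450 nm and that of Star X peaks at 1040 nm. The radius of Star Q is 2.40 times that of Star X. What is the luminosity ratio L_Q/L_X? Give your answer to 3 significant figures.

1.52

Wien's law gives T ∝ 1/λ_max, so T_Q/T_X = λ_X/λ_Q = 1040/1450 = 0.7172.
Then L ∝ R²T⁴ gives L_Q/L_X = (2.40)² × (0.7172)⁴ = 5.760 × 0.2646 = 1.524.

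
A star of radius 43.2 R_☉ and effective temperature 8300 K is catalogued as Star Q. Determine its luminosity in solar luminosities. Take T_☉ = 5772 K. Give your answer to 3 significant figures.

L/L_☉ = (R/R_☉)² (T/T_☉)⁴ = (43.2)² × (8300/5772)⁴
       = 1866 × (1.438)⁴ = 1866 × 4.276 = 7979.

7.98×10^3 solar luminosities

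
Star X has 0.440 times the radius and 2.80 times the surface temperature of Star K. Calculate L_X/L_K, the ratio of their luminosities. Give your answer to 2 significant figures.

12

From the Stefan–Boltzmann law, L ∝ R²T⁴, so
L_X/L_K = (R_X/R_K)² (T_X/T_K)⁴ = (0.440)² × (2.80)⁴ = 0.1936 × 61.47 = 11.90.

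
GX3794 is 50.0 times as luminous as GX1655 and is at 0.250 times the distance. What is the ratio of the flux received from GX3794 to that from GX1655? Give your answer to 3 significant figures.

F = L/(4πd²), so F_GX3794/F_GX1655 = (L_GX3794/L_GX1655) / (d_GX3794/d_GX1655)²
= 50.0 / (0.250)² = 50.0 / 0.06250 = 800.0.

800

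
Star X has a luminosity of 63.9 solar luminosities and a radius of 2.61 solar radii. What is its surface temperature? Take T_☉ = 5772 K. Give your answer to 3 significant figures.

1.01×10^4 K

T/T_☉ = (L/L_☉)^(1/4) / (R/R_☉)^(1/2)
T = 5772 × (63.9)^(1/4) / √(2.61) = 5772 × 2.827 / 1.616 = 1.010×10^4 K.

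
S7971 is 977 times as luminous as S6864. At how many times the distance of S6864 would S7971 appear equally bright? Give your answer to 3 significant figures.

Equal flux requires L_S7971/d_S7971² = L_S6864/d_S6864², so d_S7971/d_S6864 = √(L_S7971/L_S6864)
= √(977) = 31.26.

31.3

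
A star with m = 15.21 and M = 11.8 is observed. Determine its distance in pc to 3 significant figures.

48.1 pc

m − M = 5 log₁₀(d/10 pc)
15.21 − (11.8) = 3.41 = 5 log₁₀(d/10)
d = 10 × 10^(3.41/5) = 10 × 10^0.682 = 48.08 pc.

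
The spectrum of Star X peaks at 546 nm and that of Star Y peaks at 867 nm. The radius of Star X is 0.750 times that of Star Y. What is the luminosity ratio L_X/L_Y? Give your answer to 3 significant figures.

Wien's law gives T ∝ 1/λ_max, so T_X/T_Y = λ_Y/λ_X = 867/546 = 1.588.
Then L ∝ R²T⁴ gives L_X/L_Y = (0.750)² × (1.588)⁴ = 0.5625 × 6.358 = 3.576.

3.58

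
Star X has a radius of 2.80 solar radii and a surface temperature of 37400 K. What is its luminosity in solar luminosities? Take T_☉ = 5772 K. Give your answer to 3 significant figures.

L/L_☉ = (R/R_☉)² (T/T_☉)⁴ = (2.80)² × (37400/5772)⁴
       = 7.840 × (6.480)⁴ = 7.840 × 1763 = 1.382×10^4.

1.38×10^4 solar luminosities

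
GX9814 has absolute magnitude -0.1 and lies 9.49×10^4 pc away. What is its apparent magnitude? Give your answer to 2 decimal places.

m = M + 5 log₁₀(d/10 pc) = -0.1 + 5 log₁₀(9.49×10^4/10)
  = -0.1 + 5 × 3.977 = -0.1 + 19.89 = 19.79.

19.79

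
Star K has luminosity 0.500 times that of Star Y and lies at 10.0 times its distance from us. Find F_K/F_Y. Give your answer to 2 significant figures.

0.0050

F = L/(4πd²), so F_K/F_Y = (L_K/L_Y) / (d_K/d_Y)²
= 0.500 / (10.0)² = 0.500 / 100.0 = 0.005000.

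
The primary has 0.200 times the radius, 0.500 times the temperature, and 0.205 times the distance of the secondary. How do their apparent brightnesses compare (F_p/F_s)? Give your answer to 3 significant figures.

0.0595

L_p/L_s = (R_p/R_s)²(T_p/T_s)⁴ = (0.200)² × (0.500)⁴ = 0.002500.
F_p/F_s = (L_p/L_s)/(d_p/d_s)² = 0.002500 / (0.205)² = 0.05949.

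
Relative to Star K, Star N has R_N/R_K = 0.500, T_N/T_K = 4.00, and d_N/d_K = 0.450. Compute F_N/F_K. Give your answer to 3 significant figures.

L_N/L_K = (R_N/R_K)²(T_N/T_K)⁴ = (0.500)² × (4.00)⁴ = 64.00.
F_N/F_K = (L_N/L_K)/(d_N/d_K)² = 64.00 / (0.450)² = 316.0.

316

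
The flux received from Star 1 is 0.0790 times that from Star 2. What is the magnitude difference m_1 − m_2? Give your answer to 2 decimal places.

2.76

m_1 − m_2 = −2.5 log₁₀(F_1/F_2) = −2.5 log₁₀(0.0790) = −2.5 × (-1.102) = 2.756.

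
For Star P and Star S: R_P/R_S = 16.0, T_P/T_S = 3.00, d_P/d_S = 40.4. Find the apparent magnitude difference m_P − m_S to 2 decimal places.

-2.76

L_P/L_S = (16.0)²(3.00)⁴ = 2.074×10^4.
F_P/F_S = (L_P/L_S)/(d_P/d_S)² = 2.074×10^4/1632 = 12.70.
m_P − m_S = −2.5 log₁₀(12.70) = -2.76.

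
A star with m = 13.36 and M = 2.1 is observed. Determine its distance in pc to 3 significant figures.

m − M = 5 log₁₀(d/10 pc)
13.36 − (2.1) = 11.26 = 5 log₁₀(d/10)
d = 10 × 10^(11.26/5) = 10 × 10^2.252 = 1786 pc.

1.79×10^3 pc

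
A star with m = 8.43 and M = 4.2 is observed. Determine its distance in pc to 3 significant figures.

70.1 pc

m − M = 5 log₁₀(d/10 pc)
8.43 − (4.2) = 4.23 = 5 log₁₀(d/10)
d = 10 × 10^(4.23/5) = 10 × 10^0.846 = 70.15 pc.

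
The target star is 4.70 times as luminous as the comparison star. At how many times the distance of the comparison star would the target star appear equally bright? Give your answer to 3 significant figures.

Equal flux requires L_t/d_t² = L_c/d_c², so d_t/d_c = √(L_t/L_c)
= √(4.70) = 2.168.

2.17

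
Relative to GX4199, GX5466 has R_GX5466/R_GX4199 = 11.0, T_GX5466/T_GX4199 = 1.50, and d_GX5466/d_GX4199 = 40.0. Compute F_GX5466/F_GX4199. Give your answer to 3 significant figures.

0.383

L_GX5466/L_GX4199 = (R_GX5466/R_GX4199)²(T_GX5466/T_GX4199)⁴ = (11.0)² × (1.50)⁴ = 612.6.
F_GX5466/F_GX4199 = (L_GX5466/L_GX4199)/(d_GX5466/d_GX4199)² = 612.6 / (40.0)² = 0.3829.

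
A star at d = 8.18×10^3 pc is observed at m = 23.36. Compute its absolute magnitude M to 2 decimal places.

8.80

M = m − 5 log₁₀(d/10 pc) = 23.36 − 5 log₁₀(8.18×10^3/10)
  = 23.36 − 5 × 2.913 = 23.36 − 14.56 = 8.80.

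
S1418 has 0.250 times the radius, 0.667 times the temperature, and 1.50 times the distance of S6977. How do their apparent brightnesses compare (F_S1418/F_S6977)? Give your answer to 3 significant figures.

L_S1418/L_S6977 = (R_S1418/R_S6977)²(T_S1418/T_S6977)⁴ = (0.250)² × (0.667)⁴ = 0.01237.
F_S1418/F_S6977 = (L_S1418/L_S6977)/(d_S1418/d_S6977)² = 0.01237 / (1.50)² = 0.005498.

0.00550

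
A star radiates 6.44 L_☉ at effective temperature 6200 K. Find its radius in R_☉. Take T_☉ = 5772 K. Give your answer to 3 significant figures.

2.20 R_☉

R/R_☉ = √(L/L_☉) / (T/T_☉)² = √(6.44) / (1.074)²
       = 2.538 / 1.154 = 2.199.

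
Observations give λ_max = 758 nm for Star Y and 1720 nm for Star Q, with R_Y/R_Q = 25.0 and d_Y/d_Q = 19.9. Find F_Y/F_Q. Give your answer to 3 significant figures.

41.8

Wien's law: T_Y/T_Q = λ_Q/λ_Y = 1720/758 = 2.269.
L_Y/L_Q = (R_Y/R_Q)²(T_Y/T_Q)⁴ = (25.0)²(2.269)⁴ = 1.657×10^4.
F_Y/F_Q = (L_Y/L_Q)/(d_Y/d_Q)² = 1.657×10^4/(19.9)² = 41.84.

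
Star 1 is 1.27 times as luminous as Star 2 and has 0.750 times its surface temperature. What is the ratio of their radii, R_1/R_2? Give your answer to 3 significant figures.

2.00

L ∝ R²T⁴ gives R ∝ √L / T², so
R_1/R_2 = √(1.27) / (0.750)² = 1.127 / 0.5625 = 2.003.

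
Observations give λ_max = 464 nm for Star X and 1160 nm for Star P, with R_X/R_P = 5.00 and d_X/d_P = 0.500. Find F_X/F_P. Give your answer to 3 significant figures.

Wien's law: T_X/T_P = λ_P/λ_X = 1160/464 = 2.500.
L_X/L_P = (R_X/R_P)²(T_X/T_P)⁴ = (5.00)²(2.500)⁴ = 976.6.
F_X/F_P = (L_X/L_P)/(d_X/d_P)² = 976.6/(0.500)² = 3906.

3.91×10^3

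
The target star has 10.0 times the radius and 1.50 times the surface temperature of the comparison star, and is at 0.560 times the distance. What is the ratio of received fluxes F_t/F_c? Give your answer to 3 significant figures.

1.61×10^3

L_t/L_c = (R_t/R_c)²(T_t/T_c)⁴ = (10.0)² × (1.50)⁴ = 506.2.
F_t/F_c = (L_t/L_c)/(d_t/d_c)² = 506.2 / (0.560)² = 1614.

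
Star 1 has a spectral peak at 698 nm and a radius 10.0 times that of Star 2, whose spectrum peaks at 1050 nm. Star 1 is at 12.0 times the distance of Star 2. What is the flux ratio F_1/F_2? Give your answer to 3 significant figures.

Wien's law: T_1/T_2 = λ_2/λ_1 = 1050/698 = 1.504.
L_1/L_2 = (R_1/R_2)²(T_1/T_2)⁴ = (10.0)²(1.504)⁴ = 512.1.
F_1/F_2 = (L_1/L_2)/(d_1/d_2)² = 512.1/(12.0)² = 3.556.

3.56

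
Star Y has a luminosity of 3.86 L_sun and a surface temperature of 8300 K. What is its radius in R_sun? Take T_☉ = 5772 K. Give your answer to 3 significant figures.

R/R_☉ = √(L/L_☉) / (T/T_☉)² = √(3.86) / (1.438)²
       = 1.965 / 2.068 = 0.9501.

0.950 R_sun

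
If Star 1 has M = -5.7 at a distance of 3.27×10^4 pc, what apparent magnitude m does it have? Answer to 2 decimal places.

11.87

m = M + 5 log₁₀(d/10 pc) = -5.7 + 5 log₁₀(3.27×10^4/10)
  = -5.7 + 5 × 3.515 = -5.7 + 17.57 = 11.87.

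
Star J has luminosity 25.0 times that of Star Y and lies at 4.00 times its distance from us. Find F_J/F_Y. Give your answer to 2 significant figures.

1.6

F = L/(4πd²), so F_J/F_Y = (L_J/L_Y) / (d_J/d_Y)²
= 25.0 / (4.00)² = 25.0 / 16.00 = 1.562.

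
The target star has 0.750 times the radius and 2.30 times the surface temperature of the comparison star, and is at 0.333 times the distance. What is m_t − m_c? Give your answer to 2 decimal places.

L_t/L_c = (0.750)²(2.30)⁴ = 15.74.
F_t/F_c = (L_t/L_c)/(d_t/d_c)² = 15.74/0.1109 = 142.0.
m_t − m_c = −2.5 log₁₀(142.0) = -5.38.

-5.38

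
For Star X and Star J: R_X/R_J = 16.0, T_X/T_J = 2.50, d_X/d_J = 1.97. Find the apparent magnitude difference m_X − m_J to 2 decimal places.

L_X/L_J = (16.0)²(2.50)⁴ = 1.000×10^4.
F_X/F_J = (L_X/L_J)/(d_X/d_J)² = 1.000×10^4/3.881 = 2577.
m_X − m_J = −2.5 log₁₀(2577) = -8.53.

-8.53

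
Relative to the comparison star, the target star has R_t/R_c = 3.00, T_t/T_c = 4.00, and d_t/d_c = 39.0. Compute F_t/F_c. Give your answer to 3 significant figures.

1.51

L_t/L_c = (R_t/R_c)²(T_t/T_c)⁴ = (3.00)² × (4.00)⁴ = 2304.
F_t/F_c = (L_t/L_c)/(d_t/d_c)² = 2304 / (39.0)² = 1.515.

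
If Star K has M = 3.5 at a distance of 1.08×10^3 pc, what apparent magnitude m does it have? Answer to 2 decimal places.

13.67

m = M + 5 log₁₀(d/10 pc) = 3.5 + 5 log₁₀(1.08×10^3/10)
  = 3.5 + 5 × 2.033 = 3.5 + 10.17 = 13.67.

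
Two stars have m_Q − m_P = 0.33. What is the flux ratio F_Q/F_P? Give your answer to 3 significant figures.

F_Q/F_P = 10^(−(m_Q − m_P)/2.5) = 10^(-0.33/2.5) = 10^-0.132 = 0.7379.

0.738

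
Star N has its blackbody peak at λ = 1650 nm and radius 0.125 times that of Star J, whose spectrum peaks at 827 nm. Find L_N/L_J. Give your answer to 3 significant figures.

9.86×10^-4

Wien's law gives T ∝ 1/λ_max, so T_N/T_J = λ_J/λ_N = 827/1650 = 0.5012.
Then L ∝ R²T⁴ gives L_N/L_J = (0.125)² × (0.5012)⁴ = 0.01562 × 0.06311 = 9.861×10^-4.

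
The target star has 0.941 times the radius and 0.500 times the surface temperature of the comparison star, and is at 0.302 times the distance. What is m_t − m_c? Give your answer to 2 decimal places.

L_t/L_c = (0.941)²(0.500)⁴ = 0.05534.
F_t/F_c = (L_t/L_c)/(d_t/d_c)² = 0.05534/0.09120 = 0.6068.
m_t − m_c = −2.5 log₁₀(0.6068) = 0.54.

0.54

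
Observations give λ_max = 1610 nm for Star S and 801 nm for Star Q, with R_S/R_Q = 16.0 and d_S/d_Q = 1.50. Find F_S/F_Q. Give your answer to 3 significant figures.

Wien's law: T_S/T_Q = λ_Q/λ_S = 801/1610 = 0.4975.
L_S/L_Q = (R_S/R_Q)²(T_S/T_Q)⁴ = (16.0)²(0.4975)⁴ = 15.68.
F_S/F_Q = (L_S/L_Q)/(d_S/d_Q)² = 15.68/(1.50)² = 6.971.

6.97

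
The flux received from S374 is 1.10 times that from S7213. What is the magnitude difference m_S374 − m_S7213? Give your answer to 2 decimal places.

-0.10

m_S374 − m_S7213 = −2.5 log₁₀(F_S374/F_S7213) = −2.5 log₁₀(1.10) = −2.5 × (0.041) = -0.103.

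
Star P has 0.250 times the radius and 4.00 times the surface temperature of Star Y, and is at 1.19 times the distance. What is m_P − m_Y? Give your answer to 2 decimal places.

L_P/L_Y = (0.250)²(4.00)⁴ = 16.00.
F_P/F_Y = (L_P/L_Y)/(d_P/d_Y)² = 16.00/1.416 = 11.30.
m_P − m_Y = −2.5 log₁₀(11.30) = -2.63.

-2.63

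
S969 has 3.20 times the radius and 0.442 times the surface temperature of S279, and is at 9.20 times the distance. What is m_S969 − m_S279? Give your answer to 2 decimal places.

5.84

L_S969/L_S279 = (3.20)²(0.442)⁴ = 0.3908.
F_S969/F_S279 = (L_S969/L_S279)/(d_S969/d_S279)² = 0.3908/84.64 = 0.004618.
m_S969 − m_S279 = −2.5 log₁₀(0.004618) = 5.84.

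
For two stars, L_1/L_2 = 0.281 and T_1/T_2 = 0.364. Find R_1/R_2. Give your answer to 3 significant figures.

L ∝ R²T⁴ gives R ∝ √L / T², so
R_1/R_2 = √(0.281) / (0.364)² = 0.5301 / 0.1325 = 4.001.

4.00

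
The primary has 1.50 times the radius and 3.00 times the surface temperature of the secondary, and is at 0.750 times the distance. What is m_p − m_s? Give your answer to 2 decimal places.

L_p/L_s = (1.50)²(3.00)⁴ = 182.2.
F_p/F_s = (L_p/L_s)/(d_p/d_s)² = 182.2/0.5625 = 324.0.
m_p − m_s = −2.5 log₁₀(324.0) = -6.28.

-6.28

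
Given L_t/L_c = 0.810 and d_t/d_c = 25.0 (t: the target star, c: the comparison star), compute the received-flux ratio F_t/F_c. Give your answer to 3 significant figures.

F = L/(4πd²), so F_t/F_c = (L_t/L_c) / (d_t/d_c)²
= 0.810 / (25.0)² = 0.810 / 625.0 = 0.001296.

0.00130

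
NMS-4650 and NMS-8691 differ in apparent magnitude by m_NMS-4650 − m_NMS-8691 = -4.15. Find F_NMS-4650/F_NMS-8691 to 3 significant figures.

F_NMS-4650/F_NMS-8691 = 10^(−(m_NMS-4650 − m_NMS-8691)/2.5) = 10^(4.15/2.5) = 10^1.660 = 45.71.

45.7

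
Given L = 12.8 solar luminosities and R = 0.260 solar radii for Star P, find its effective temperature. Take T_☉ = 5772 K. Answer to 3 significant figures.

2.14×10^4 K

T/T_☉ = (L/L_☉)^(1/4) / (R/R_☉)^(1/2)
T = 5772 × (12.8)^(1/4) / √(0.260) = 5772 × 1.891 / 0.5099 = 2.141×10^4 K.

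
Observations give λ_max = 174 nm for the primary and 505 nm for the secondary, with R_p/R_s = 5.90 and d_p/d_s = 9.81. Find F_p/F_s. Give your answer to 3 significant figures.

25.7

Wien's law: T_p/T_s = λ_s/λ_p = 505/174 = 2.902.
L_p/L_s = (R_p/R_s)²(T_p/T_s)⁴ = (5.90)²(2.902)⁴ = 2470.
F_p/F_s = (L_p/L_s)/(d_p/d_s)² = 2470/(9.81)² = 25.66.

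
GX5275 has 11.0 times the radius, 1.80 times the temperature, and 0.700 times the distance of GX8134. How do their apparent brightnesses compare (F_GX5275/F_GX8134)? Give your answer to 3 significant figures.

2.59×10^3

L_GX5275/L_GX8134 = (R_GX5275/R_GX8134)²(T_GX5275/T_GX8134)⁴ = (11.0)² × (1.80)⁴ = 1270.
F_GX5275/F_GX8134 = (L_GX5275/L_GX8134)/(d_GX5275/d_GX8134)² = 1270 / (0.700)² = 2592.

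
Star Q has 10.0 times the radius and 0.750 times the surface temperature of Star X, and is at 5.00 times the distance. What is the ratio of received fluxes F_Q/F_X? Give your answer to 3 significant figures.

1.27

L_Q/L_X = (R_Q/R_X)²(T_Q/T_X)⁴ = (10.0)² × (0.750)⁴ = 31.64.
F_Q/F_X = (L_Q/L_X)/(d_Q/d_X)² = 31.64 / (5.00)² = 1.266.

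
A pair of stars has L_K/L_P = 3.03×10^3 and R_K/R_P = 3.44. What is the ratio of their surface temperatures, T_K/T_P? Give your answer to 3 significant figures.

L ∝ R²T⁴ gives T ∝ (L/R²)^(1/4), so
T_K/T_P = (3.03×10^3 / 3.44²)^(1/4) = (256.1)^(1/4) = 4.000.

4.00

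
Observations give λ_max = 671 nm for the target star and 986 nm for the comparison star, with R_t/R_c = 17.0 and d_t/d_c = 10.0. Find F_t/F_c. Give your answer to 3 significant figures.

Wien's law: T_t/T_c = λ_c/λ_t = 986/671 = 1.469.
L_t/L_c = (R_t/R_c)²(T_t/T_c)⁴ = (17.0)²(1.469)⁴ = 1347.
F_t/F_c = (L_t/L_c)/(d_t/d_c)² = 1347/(10.0)² = 13.47.

13.5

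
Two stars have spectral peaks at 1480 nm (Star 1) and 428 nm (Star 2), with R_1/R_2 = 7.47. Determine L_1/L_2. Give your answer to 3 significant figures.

Wien's law gives T ∝ 1/λ_max, so T_1/T_2 = λ_2/λ_1 = 428/1480 = 0.2892.
Then L ∝ R²T⁴ gives L_1/L_2 = (7.47)² × (0.2892)⁴ = 55.80 × 0.006994 = 0.3903.

0.390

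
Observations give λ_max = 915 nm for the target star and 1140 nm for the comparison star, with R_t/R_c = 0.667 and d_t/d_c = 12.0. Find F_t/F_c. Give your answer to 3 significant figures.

0.00744

Wien's law: T_t/T_c = λ_c/λ_t = 1140/915 = 1.246.
L_t/L_c = (R_t/R_c)²(T_t/T_c)⁴ = (0.667)²(1.246)⁴ = 1.072.
F_t/F_c = (L_t/L_c)/(d_t/d_c)² = 1.072/(12.0)² = 0.007444.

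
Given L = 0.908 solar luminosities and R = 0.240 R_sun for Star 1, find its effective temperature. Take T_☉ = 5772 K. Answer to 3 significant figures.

1.15×10^4 K

T/T_☉ = (L/L_☉)^(1/4) / (R/R_☉)^(1/2)
T = 5772 × (0.908)^(1/4) / √(0.240) = 5772 × 0.9762 / 0.4899 = 1.150×10^4 K.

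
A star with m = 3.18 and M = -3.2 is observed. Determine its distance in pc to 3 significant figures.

m − M = 5 log₁₀(d/10 pc)
3.18 − (-3.2) = 6.38 = 5 log₁₀(d/10)
d = 10 × 10^(6.38/5) = 10 × 10^1.276 = 188.8 pc.

189 pc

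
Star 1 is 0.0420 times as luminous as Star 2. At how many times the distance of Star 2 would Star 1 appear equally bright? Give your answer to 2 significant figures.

Equal flux requires L_1/d_1² = L_2/d_2², so d_1/d_2 = √(L_1/L_2)
= √(0.0420) = 0.2049.

0.20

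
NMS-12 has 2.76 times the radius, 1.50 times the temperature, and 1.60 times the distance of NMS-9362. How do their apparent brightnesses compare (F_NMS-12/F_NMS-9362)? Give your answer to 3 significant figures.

15.1

L_NMS-12/L_NMS-9362 = (R_NMS-12/R_NMS-9362)²(T_NMS-12/T_NMS-9362)⁴ = (2.76)² × (1.50)⁴ = 38.56.
F_NMS-12/F_NMS-9362 = (L_NMS-12/L_NMS-9362)/(d_NMS-12/d_NMS-9362)² = 38.56 / (1.60)² = 15.06.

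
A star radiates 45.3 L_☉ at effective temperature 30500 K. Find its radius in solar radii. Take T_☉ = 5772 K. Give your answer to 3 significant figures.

0.241 solar radii

R/R_☉ = √(L/L_☉) / (T/T_☉)² = √(45.3) / (5.284)²
       = 6.731 / 27.92 = 0.2410.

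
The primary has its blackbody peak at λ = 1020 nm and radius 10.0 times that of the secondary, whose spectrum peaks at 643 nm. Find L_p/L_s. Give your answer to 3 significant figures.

15.8

Wien's law gives T ∝ 1/λ_max, so T_p/T_s = λ_s/λ_p = 643/1020 = 0.6304.
Then L ∝ R²T⁴ gives L_p/L_s = (10.0)² × (0.6304)⁴ = 100.0 × 0.1579 = 15.79.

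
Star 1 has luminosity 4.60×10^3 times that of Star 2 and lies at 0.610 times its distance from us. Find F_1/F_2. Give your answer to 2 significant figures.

F = L/(4πd²), so F_1/F_2 = (L_1/L_2) / (d_1/d_2)²
= 4.60×10^3 / (0.610)² = 4.60×10^3 / 0.3721 = 1.236×10^4.

1.2×10^4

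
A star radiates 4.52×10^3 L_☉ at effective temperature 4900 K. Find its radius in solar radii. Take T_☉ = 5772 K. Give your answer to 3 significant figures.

93.3 solar radii

R/R_☉ = √(L/L_☉) / (T/T_☉)² = √(4.52×10^3) / (0.8489)²
       = 67.23 / 0.7207 = 93.29.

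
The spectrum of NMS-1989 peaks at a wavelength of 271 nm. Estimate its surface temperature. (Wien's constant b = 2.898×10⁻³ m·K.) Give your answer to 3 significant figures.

1.07×10^4 K

T = b/λ_max = 2.898×10⁻³ / (271×10⁻⁹) = 1.069×10^4 K.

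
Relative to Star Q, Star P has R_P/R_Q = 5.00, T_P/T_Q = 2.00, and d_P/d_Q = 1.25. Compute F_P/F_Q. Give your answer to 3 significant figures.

256

L_P/L_Q = (R_P/R_Q)²(T_P/T_Q)⁴ = (5.00)² × (2.00)⁴ = 400.0.
F_P/F_Q = (L_P/L_Q)/(d_P/d_Q)² = 400.0 / (1.25)² = 256.0.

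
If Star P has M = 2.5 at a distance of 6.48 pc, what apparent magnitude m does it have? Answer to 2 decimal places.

m = M + 5 log₁₀(d/10 pc) = 2.5 + 5 log₁₀(6.48/10)
  = 2.5 + 5 × -0.188 = 2.5 + -0.94 = 1.56.

1.56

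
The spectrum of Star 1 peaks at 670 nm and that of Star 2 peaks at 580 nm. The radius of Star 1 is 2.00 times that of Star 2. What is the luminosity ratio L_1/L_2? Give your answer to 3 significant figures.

2.25

Wien's law gives T ∝ 1/λ_max, so T_1/T_2 = λ_2/λ_1 = 580/670 = 0.8657.
Then L ∝ R²T⁴ gives L_1/L_2 = (2.00)² × (0.8657)⁴ = 4.000 × 0.5616 = 2.246.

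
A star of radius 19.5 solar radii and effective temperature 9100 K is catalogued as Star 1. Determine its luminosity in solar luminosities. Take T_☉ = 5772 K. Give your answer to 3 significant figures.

L/L_☉ = (R/R_☉)² (T/T_☉)⁴ = (19.5)² × (9100/5772)⁴
       = 380.2 × (1.577)⁴ = 380.2 × 6.178 = 2349.

2.35×10^3 solar luminosities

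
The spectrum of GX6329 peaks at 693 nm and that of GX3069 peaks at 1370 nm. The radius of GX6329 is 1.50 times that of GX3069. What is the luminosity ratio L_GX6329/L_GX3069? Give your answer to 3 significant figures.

34.4

Wien's law gives T ∝ 1/λ_max, so T_GX6329/T_GX3069 = λ_GX3069/λ_GX6329 = 1370/693 = 1.977.
Then L ∝ R²T⁴ gives L_GX6329/L_GX3069 = (1.50)² × (1.977)⁴ = 2.250 × 15.27 = 34.37.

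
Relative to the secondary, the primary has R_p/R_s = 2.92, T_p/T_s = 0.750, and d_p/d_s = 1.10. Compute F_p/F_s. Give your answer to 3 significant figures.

2.23

L_p/L_s = (R_p/R_s)²(T_p/T_s)⁴ = (2.92)² × (0.750)⁴ = 2.698.
F_p/F_s = (L_p/L_s)/(d_p/d_s)² = 2.698 / (1.10)² = 2.230.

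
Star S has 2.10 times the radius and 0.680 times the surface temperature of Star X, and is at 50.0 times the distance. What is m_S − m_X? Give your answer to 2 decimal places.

8.56

L_S/L_X = (2.10)²(0.680)⁴ = 0.9429.
F_S/F_X = (L_S/L_X)/(d_S/d_X)² = 0.9429/2500 = 3.772×10^-4.
m_S − m_X = −2.5 log₁₀(3.772×10^-4) = 8.56.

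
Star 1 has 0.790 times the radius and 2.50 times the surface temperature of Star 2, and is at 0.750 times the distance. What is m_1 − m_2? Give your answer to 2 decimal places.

-4.09

L_1/L_2 = (0.790)²(2.50)⁴ = 24.38.
F_1/F_2 = (L_1/L_2)/(d_1/d_2)² = 24.38/0.5625 = 43.34.
m_1 − m_2 = −2.5 log₁₀(43.34) = -4.09.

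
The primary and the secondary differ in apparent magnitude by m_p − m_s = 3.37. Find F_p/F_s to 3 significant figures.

0.0449

F_p/F_s = 10^(−(m_p − m_s)/2.5) = 10^(-3.37/2.5) = 10^-1.348 = 0.04487.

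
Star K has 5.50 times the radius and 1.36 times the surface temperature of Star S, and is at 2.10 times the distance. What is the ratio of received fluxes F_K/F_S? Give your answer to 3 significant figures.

23.5

L_K/L_S = (R_K/R_S)²(T_K/T_S)⁴ = (5.50)² × (1.36)⁴ = 103.5.
F_K/F_S = (L_K/L_S)/(d_K/d_S)² = 103.5 / (2.10)² = 23.47.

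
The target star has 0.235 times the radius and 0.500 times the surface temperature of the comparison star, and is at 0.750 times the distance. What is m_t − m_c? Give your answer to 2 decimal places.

L_t/L_c = (0.235)²(0.500)⁴ = 0.003452.
F_t/F_c = (L_t/L_c)/(d_t/d_c)² = 0.003452/0.5625 = 0.006136.
m_t − m_c = −2.5 log₁₀(0.006136) = 5.53.

5.53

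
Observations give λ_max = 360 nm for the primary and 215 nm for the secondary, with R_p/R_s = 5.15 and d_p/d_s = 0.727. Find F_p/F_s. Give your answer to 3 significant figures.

6.38

Wien's law: T_p/T_s = λ_s/λ_p = 215/360 = 0.5972.
L_p/L_s = (R_p/R_s)²(T_p/T_s)⁴ = (5.15)²(0.5972)⁴ = 3.374.
F_p/F_s = (L_p/L_s)/(d_p/d_s)² = 3.374/(0.727)² = 6.384.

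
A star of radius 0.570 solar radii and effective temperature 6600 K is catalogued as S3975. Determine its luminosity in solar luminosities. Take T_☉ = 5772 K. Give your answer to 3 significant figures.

L/L_☉ = (R/R_☉)² (T/T_☉)⁴ = (0.570)² × (6600/5772)⁴
       = 0.3249 × (1.143)⁴ = 0.3249 × 1.710 = 0.5554.

0.555 solar luminosities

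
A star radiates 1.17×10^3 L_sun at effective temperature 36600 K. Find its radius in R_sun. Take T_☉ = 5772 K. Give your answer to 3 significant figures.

R/R_☉ = √(L/L_☉) / (T/T_☉)² = √(1.17×10^3) / (6.341)²
       = 34.21 / 40.21 = 0.8507.

0.851 R_sun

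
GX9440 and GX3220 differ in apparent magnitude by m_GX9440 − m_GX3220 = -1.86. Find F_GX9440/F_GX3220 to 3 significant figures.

5.55

F_GX9440/F_GX3220 = 10^(−(m_GX9440 − m_GX3220)/2.5) = 10^(1.86/2.5) = 10^0.744 = 5.546.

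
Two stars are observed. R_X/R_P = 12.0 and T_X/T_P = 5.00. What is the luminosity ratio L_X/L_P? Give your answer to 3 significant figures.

9.00×10^4

From the Stefan–Boltzmann law, L ∝ R²T⁴, so
L_X/L_P = (R_X/R_P)² (T_X/T_P)⁴ = (12.0)² × (5.00)⁴ = 144.0 × 625.0 = 9.000×10^4.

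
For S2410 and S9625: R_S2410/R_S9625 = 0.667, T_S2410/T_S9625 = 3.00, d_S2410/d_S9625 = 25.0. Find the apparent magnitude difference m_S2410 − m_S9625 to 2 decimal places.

3.10

L_S2410/L_S9625 = (0.667)²(3.00)⁴ = 36.04.
F_S2410/F_S9625 = (L_S2410/L_S9625)/(d_S2410/d_S9625)² = 36.04/625.0 = 0.05766.
m_S2410 − m_S9625 = −2.5 log₁₀(0.05766) = 3.10.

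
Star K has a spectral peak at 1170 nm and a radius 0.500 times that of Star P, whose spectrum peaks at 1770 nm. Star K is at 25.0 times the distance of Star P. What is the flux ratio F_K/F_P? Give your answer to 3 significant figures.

Wien's law: T_K/T_P = λ_P/λ_K = 1770/1170 = 1.513.
L_K/L_P = (R_K/R_P)²(T_K/T_P)⁴ = (0.500)²(1.513)⁴ = 1.309.
F_K/F_P = (L_K/L_P)/(d_K/d_P)² = 1.309/(25.0)² = 0.002095.

0.00210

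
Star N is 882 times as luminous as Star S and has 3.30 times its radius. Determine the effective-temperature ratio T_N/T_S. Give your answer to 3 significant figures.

3.00

L ∝ R²T⁴ gives T ∝ (L/R²)^(1/4), so
T_N/T_S = (882 / 3.30²)^(1/4) = (80.99)^(1/4) = 3.000.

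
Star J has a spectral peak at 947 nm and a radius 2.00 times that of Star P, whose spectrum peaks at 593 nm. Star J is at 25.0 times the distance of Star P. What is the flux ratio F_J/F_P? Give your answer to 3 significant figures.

Wien's law: T_J/T_P = λ_P/λ_J = 593/947 = 0.6262.
L_J/L_P = (R_J/R_P)²(T_J/T_P)⁴ = (2.00)²(0.6262)⁴ = 0.6150.
F_J/F_P = (L_J/L_P)/(d_J/d_P)² = 0.6150/(25.0)² = 9.840×10^-4.

9.84×10^-4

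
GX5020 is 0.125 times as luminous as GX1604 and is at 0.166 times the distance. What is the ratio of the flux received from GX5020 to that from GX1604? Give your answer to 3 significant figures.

4.54

F = L/(4πd²), so F_GX5020/F_GX1604 = (L_GX5020/L_GX1604) / (d_GX5020/d_GX1604)²
= 0.125 / (0.166)² = 0.125 / 0.02756 = 4.536.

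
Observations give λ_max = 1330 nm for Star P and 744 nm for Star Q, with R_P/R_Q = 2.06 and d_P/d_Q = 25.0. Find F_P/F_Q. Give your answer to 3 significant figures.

6.65×10^-4

Wien's law: T_P/T_Q = λ_Q/λ_P = 744/1330 = 0.5594.
L_P/L_Q = (R_P/R_Q)²(T_P/T_Q)⁴ = (2.06)²(0.5594)⁴ = 0.4155.
F_P/F_Q = (L_P/L_Q)/(d_P/d_Q)² = 0.4155/(25.0)² = 6.649×10^-4.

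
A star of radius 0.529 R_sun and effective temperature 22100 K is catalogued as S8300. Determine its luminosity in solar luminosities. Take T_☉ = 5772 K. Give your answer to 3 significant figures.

60.1 solar luminosities

L/L_☉ = (R/R_☉)² (T/T_☉)⁴ = (0.529)² × (22100/5772)⁴
       = 0.2798 × (3.829)⁴ = 0.2798 × 214.9 = 60.14.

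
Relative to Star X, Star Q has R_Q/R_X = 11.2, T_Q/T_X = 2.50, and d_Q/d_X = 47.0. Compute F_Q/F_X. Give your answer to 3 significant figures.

2.22

L_Q/L_X = (R_Q/R_X)²(T_Q/T_X)⁴ = (11.2)² × (2.50)⁴ = 4900.
F_Q/F_X = (L_Q/L_X)/(d_Q/d_X)² = 4900 / (47.0)² = 2.218.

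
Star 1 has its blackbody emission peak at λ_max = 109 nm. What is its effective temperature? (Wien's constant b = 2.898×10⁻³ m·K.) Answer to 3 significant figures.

T = b/λ_max = 2.898×10⁻³ / (109×10⁻⁹) = 2.659×10^4 K.

2.66×10^4 K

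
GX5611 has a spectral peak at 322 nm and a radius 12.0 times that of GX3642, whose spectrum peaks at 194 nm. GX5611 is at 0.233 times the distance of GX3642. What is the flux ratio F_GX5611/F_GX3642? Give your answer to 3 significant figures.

Wien's law: T_GX5611/T_GX3642 = λ_GX3642/λ_GX5611 = 194/322 = 0.6025.
L_GX5611/L_GX3642 = (R_GX5611/R_GX3642)²(T_GX5611/T_GX3642)⁴ = (12.0)²(0.6025)⁴ = 18.97.
F_GX5611/F_GX3642 = (L_GX5611/L_GX3642)/(d_GX5611/d_GX3642)² = 18.97/(0.233)² = 349.5.

349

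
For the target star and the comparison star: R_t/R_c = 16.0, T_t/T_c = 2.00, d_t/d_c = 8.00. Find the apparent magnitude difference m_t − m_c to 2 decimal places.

L_t/L_c = (16.0)²(2.00)⁴ = 4096.
F_t/F_c = (L_t/L_c)/(d_t/d_c)² = 4096/64.00 = 64.00.
m_t − m_c = −2.5 log₁₀(64.00) = -4.52.

-4.52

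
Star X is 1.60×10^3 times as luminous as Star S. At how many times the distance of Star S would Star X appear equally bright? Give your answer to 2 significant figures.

40

Equal flux requires L_X/d_X² = L_S/d_S², so d_X/d_S = √(L_X/L_S)
= √(1.60×10^3) = 40.00.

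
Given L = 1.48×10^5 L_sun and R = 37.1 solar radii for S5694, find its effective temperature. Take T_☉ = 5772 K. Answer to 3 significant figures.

T/T_☉ = (L/L_☉)^(1/4) / (R/R_☉)^(1/2)
T = 5772 × (1.48×10^5)^(1/4) / √(37.1) = 5772 × 19.61 / 6.091 = 1.859×10^4 K.

1.86×10^4 K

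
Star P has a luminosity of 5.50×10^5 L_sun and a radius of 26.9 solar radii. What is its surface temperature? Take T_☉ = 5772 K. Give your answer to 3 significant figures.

3.03×10^4 K

T/T_☉ = (L/L_☉)^(1/4) / (R/R_☉)^(1/2)
T = 5772 × (5.50×10^5)^(1/4) / √(26.9) = 5772 × 27.23 / 5.187 = 3.031×10^4 K.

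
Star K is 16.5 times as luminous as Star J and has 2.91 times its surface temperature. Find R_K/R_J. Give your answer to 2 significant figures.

L ∝ R²T⁴ gives R ∝ √L / T², so
R_K/R_J = √(16.5) / (2.91)² = 4.062 / 8.468 = 0.4797.

0.48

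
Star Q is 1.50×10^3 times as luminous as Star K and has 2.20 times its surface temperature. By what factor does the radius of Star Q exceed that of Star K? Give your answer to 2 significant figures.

L ∝ R²T⁴ gives R ∝ √L / T², so
R_Q/R_K = √(1.50×10^3) / (2.20)² = 38.73 / 4.840 = 8.002.

8.0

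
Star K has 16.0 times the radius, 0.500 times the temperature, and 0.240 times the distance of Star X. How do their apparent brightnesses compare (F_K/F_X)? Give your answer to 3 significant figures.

L_K/L_X = (R_K/R_X)²(T_K/T_X)⁴ = (16.0)² × (0.500)⁴ = 16.00.
F_K/F_X = (L_K/L_X)/(d_K/d_X)² = 16.00 / (0.240)² = 277.8.

278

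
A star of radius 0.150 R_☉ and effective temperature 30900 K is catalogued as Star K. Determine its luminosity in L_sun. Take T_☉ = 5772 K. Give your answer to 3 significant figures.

L/L_☉ = (R/R_☉)² (T/T_☉)⁴ = (0.150)² × (30900/5772)⁴
       = 0.02250 × (5.353)⁴ = 0.02250 × 821.4 = 18.48.

18.5 L_sun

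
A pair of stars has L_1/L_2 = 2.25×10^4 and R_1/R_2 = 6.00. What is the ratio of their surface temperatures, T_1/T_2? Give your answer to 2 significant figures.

L ∝ R²T⁴ gives T ∝ (L/R²)^(1/4), so
T_1/T_2 = (2.25×10^4 / 6.00²)^(1/4) = (625.0)^(1/4) = 5.000.

5.0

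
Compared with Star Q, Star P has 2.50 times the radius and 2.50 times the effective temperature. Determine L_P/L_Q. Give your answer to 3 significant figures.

244

From the Stefan–Boltzmann law, L ∝ R²T⁴, so
L_P/L_Q = (R_P/R_Q)² (T_P/T_Q)⁴ = (2.50)² × (2.50)⁴ = 6.250 × 39.06 = 244.1.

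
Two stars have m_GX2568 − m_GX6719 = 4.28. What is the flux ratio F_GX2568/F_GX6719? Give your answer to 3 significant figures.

0.0194

F_GX2568/F_GX6719 = 10^(−(m_GX2568 − m_GX6719)/2.5) = 10^(-4.28/2.5) = 10^-1.712 = 0.01941.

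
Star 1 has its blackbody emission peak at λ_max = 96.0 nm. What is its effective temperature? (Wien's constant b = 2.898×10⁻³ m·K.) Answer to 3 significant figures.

T = b/λ_max = 2.898×10⁻³ / (96.0×10⁻⁹) = 3.019×10^4 K.

3.02×10^4 K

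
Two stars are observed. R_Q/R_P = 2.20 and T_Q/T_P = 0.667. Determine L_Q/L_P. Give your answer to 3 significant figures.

0.958

From the Stefan–Boltzmann law, L ∝ R²T⁴, so
L_Q/L_P = (R_Q/R_P)² (T_Q/T_P)⁴ = (2.20)² × (0.667)⁴ = 4.840 × 0.1979 = 0.9580.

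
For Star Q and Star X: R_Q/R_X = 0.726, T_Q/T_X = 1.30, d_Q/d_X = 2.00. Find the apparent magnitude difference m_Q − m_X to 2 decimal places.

L_Q/L_X = (0.726)²(1.30)⁴ = 1.505.
F_Q/F_X = (L_Q/L_X)/(d_Q/d_X)² = 1.505/4.000 = 0.3763.
m_Q − m_X = −2.5 log₁₀(0.3763) = 1.06.

1.06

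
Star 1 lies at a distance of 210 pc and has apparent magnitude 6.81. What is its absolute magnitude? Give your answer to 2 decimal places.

0.20

M = m − 5 log₁₀(d/10 pc) = 6.81 − 5 log₁₀(210/10)
  = 6.81 − 5 × 1.322 = 6.81 − 6.61 = 0.20.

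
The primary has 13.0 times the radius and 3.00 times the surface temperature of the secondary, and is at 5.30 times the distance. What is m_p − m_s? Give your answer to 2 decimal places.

-6.72

L_p/L_s = (13.0)²(3.00)⁴ = 1.369×10^4.
F_p/F_s = (L_p/L_s)/(d_p/d_s)² = 1.369×10^4/28.09 = 487.3.
m_p − m_s = −2.5 log₁₀(487.3) = -6.72.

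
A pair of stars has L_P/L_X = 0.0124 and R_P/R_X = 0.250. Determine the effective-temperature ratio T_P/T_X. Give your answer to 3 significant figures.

L ∝ R²T⁴ gives T ∝ (L/R²)^(1/4), so
T_P/T_X = (0.0124 / 0.250²)^(1/4) = (0.1984)^(1/4) = 0.6674.

0.667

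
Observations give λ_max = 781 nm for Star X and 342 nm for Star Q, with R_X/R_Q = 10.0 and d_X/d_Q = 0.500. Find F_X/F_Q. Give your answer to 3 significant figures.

14.7

Wien's law: T_X/T_Q = λ_Q/λ_X = 342/781 = 0.4379.
L_X/L_Q = (R_X/R_Q)²(T_X/T_Q)⁴ = (10.0)²(0.4379)⁴ = 3.677.
F_X/F_Q = (L_X/L_Q)/(d_X/d_Q)² = 3.677/(0.500)² = 14.71.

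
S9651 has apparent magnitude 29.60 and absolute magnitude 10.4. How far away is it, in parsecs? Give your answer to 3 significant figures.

m − M = 5 log₁₀(d/10 pc)
29.60 − (10.4) = 19.20 = 5 log₁₀(d/10)
d = 10 × 10^(19.20/5) = 10 × 10^3.840 = 6.918×10^4 pc.

6.92×10^4 pc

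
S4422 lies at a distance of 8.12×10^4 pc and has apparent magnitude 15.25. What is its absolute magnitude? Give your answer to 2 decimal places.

-4.30

M = m − 5 log₁₀(d/10 pc) = 15.25 − 5 log₁₀(8.12×10^4/10)
  = 15.25 − 5 × 3.910 = 15.25 − 19.55 = -4.30.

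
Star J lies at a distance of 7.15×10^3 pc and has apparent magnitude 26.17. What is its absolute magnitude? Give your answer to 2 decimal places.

11.90

M = m − 5 log₁₀(d/10 pc) = 26.17 − 5 log₁₀(7.15×10^3/10)
  = 26.17 − 5 × 2.854 = 26.17 − 14.27 = 11.90.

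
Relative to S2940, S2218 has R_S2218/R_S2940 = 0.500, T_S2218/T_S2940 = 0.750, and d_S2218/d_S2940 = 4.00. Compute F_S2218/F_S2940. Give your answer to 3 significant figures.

L_S2218/L_S2940 = (R_S2218/R_S2940)²(T_S2218/T_S2940)⁴ = (0.500)² × (0.750)⁴ = 0.07910.
F_S2218/F_S2940 = (L_S2218/L_S2940)/(d_S2218/d_S2940)² = 0.07910 / (4.00)² = 0.004944.

0.00494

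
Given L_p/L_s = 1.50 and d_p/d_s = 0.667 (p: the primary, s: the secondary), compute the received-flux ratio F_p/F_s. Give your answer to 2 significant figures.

3.4

F = L/(4πd²), so F_p/F_s = (L_p/L_s) / (d_p/d_s)²
= 1.50 / (0.667)² = 1.50 / 0.4449 = 3.372.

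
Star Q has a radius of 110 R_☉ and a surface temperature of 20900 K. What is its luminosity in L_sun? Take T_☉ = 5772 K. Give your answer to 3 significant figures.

2.08×10^6 L_sun

L/L_☉ = (R/R_☉)² (T/T_☉)⁴ = (110)² × (20900/5772)⁴
       = 1.210×10^4 × (3.621)⁴ = 1.210×10^4 × 171.9 = 2.080×10^6.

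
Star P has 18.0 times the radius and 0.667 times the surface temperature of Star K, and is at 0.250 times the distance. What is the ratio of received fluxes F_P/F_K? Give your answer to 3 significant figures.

L_P/L_K = (R_P/R_K)²(T_P/T_K)⁴ = (18.0)² × (0.667)⁴ = 64.13.
F_P/F_K = (L_P/L_K)/(d_P/d_K)² = 64.13 / (0.250)² = 1026.

1.03×10^3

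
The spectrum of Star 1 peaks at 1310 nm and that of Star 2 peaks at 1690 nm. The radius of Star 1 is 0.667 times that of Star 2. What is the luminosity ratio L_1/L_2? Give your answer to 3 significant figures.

1.23

Wien's law gives T ∝ 1/λ_max, so T_1/T_2 = λ_2/λ_1 = 1690/1310 = 1.290.
Then L ∝ R²T⁴ gives L_1/L_2 = (0.667)² × (1.290)⁴ = 0.4449 × 2.770 = 1.232.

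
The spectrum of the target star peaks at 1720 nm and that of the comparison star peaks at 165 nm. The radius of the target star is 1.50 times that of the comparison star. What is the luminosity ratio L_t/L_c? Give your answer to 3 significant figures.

Wien's law gives T ∝ 1/λ_max, so T_t/T_c = λ_c/λ_t = 165/1720 = 0.09593.
Then L ∝ R²T⁴ gives L_t/L_c = (1.50)² × (0.09593)⁴ = 2.250 × 8.469×10^-5 = 1.905×10^-4.

1.91×10^-4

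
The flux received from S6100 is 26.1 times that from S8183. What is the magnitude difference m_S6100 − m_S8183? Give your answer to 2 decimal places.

m_S6100 − m_S8183 = −2.5 log₁₀(F_S6100/F_S8183) = −2.5 log₁₀(26.1) = −2.5 × (1.417) = -3.542.

-3.54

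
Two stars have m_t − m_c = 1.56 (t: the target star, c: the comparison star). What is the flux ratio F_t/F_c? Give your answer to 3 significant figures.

F_t/F_c = 10^(−(m_t − m_c)/2.5) = 10^(-1.56/2.5) = 10^-0.624 = 0.2377.

0.238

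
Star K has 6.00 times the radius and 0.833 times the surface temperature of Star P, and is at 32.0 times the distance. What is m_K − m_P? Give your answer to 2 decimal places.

4.43

L_K/L_P = (6.00)²(0.833)⁴ = 17.33.
F_K/F_P = (L_K/L_P)/(d_K/d_P)² = 17.33/1024 = 0.01693.
m_K − m_P = −2.5 log₁₀(0.01693) = 4.43.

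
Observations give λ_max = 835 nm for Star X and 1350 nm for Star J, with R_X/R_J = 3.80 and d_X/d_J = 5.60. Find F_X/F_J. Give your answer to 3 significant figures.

3.15

Wien's law: T_X/T_J = λ_J/λ_X = 1350/835 = 1.617.
L_X/L_J = (R_X/R_J)²(T_X/T_J)⁴ = (3.80)²(1.617)⁴ = 98.66.
F_X/F_J = (L_X/L_J)/(d_X/d_J)² = 98.66/(5.60)² = 3.146.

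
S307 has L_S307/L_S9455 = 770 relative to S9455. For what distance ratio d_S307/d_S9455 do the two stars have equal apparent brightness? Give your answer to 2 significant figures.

28

Equal flux requires L_S307/d_S307² = L_S9455/d_S9455², so d_S307/d_S9455 = √(L_S307/L_S9455)
= √(770) = 27.75.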